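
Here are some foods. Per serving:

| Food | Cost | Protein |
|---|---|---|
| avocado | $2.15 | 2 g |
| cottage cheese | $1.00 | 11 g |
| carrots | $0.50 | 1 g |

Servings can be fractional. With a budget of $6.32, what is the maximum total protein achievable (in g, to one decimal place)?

69.5 g

Protein per dollar: cottage cheese 11, carrots 2, avocado 0.9302.
With no serving limits, spend the whole cost allowance on cottage cheese: $6.32 / $1.00 × 11 g = 69.5 g.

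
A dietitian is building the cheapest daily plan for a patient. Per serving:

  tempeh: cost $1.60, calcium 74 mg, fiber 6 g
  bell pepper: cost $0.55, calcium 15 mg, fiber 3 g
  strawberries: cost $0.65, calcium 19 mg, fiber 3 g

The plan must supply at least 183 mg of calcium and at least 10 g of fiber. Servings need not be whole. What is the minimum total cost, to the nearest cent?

tempeh only: max(183/74, 10/6) = 2.473 servings → $3.96.
bell pepper only: max(183/15, 10/3) = 12.2 servings → $6.71.
strawberries only: max(183/19, 10/3) = 9.632 servings → $6.26.
tempeh + bell pepper: intersection lies outside the first quadrant.
tempeh + strawberries: the both-tight solution has a negative serving — not a feasible corner.
bell pepper + strawberries: the both-tight solution has a negative serving — not a feasible corner.
The minimum over all feasible corners is $3.96.

$3.96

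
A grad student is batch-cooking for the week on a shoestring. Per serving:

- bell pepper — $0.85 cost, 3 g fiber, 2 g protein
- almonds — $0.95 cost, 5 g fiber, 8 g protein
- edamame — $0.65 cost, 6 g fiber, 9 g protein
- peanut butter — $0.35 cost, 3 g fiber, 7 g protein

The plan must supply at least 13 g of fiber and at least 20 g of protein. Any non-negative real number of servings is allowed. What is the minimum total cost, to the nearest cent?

The cheapest plan sits at a corner of the feasible region — with two constraints it uses at most two foods.
bell pepper only: max(13/3, 20/2) = 10 servings → $8.50.
almonds only: max(13/5, 20/8) = 2.6 servings → $2.47.
edamame only: max(13/6, 20/9) = 2.222 servings → $1.44.
peanut butter only: max(13/3, 20/7) = 4.333 servings → $1.52.
bell pepper + almonds with both tight: 0.2857 servings and 2.429 servings → $2.55.
bell pepper + edamame with both targets exact would need a negative amount; discard.
bell pepper + peanut butter with both tight: 2.067 servings and 2.267 servings → $2.55.
almonds + edamame with both tight: 1 serving and 1.333 servings → $1.82.
almonds + peanut butter: intersection lies outside the first quadrant.
edamame + peanut butter with both tight: 2.067 servings and 0.2 servings → $1.41.
So the least-cost plan costs $1.41.

$1.41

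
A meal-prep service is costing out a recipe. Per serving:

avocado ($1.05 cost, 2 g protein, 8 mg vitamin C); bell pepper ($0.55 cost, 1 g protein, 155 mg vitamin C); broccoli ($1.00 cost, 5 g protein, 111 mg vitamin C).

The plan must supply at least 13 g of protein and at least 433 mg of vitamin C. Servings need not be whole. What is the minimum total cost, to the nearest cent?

$2.98

avocado only: max(13/2, 433/8) = 54.12 servings → $56.83.
bell pepper only: max(13/1, 433/155) = 13 servings → $7.15.
broccoli only: max(13/5, 433/111) = 3.901 servings → $3.90.
avocado + bell pepper with both tight: 5.238 servings and 2.523 servings → $6.89.
avocado + broccoli: intersection lies outside the first quadrant.
bell pepper + broccoli with both tight: 1.087 servings and 2.383 servings → $2.98.
So the least-cost plan costs $2.98.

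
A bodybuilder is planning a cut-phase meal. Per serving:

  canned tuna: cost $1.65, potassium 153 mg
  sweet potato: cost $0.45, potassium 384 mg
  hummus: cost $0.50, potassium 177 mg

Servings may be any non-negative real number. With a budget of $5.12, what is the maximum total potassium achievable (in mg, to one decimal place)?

4369.1 mg

Potassium per dollar: sweet potato 853.3, hummus 354, canned tuna 92.73.
With no serving limits, spend the whole cost allowance on sweet potato: $5.12 / $0.45 × 384 mg = 4369.1 mg.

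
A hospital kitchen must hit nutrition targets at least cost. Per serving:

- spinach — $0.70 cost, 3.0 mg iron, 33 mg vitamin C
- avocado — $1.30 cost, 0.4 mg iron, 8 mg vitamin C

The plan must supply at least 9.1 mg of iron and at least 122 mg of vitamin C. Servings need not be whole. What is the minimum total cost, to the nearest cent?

$2.59

With two linear requirements the optimum uses one or two foods; enumerate the corners.
spinach only: max(9.1/3.0, 122/33) = 3.697 servings → $2.59.
avocado only: max(9.1/0.4, 122/8) = 22.75 servings → $29.57.
spinach + avocado with both tight: 2.222 servings and 6.083 servings → $9.46.
Cheapest feasible corner: $2.59.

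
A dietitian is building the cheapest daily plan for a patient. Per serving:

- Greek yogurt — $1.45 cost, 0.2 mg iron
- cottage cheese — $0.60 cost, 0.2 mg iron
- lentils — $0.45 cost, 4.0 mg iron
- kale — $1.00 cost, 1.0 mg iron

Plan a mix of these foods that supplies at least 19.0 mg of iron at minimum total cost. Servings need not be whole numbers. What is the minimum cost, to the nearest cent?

Cost per mg of iron: lentils $0.1125, kale $1.0000, cottage cheese $3.0000, Greek yogurt $7.2500.
With no serving limits, use only lentils: 19.0 mg / 4.0 mg = 4.75 servings × $0.45 = $2.14.

$2.14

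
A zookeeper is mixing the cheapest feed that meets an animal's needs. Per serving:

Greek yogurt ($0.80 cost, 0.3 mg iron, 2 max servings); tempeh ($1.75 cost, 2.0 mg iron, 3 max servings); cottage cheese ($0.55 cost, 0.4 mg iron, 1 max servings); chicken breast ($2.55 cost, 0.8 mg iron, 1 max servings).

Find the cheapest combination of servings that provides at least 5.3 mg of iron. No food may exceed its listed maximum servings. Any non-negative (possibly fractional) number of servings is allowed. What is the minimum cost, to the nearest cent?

Cost per mg of iron: tempeh $0.8750, cottage cheese $1.3750, Greek yogurt $2.6667, chicken breast $3.1875.
Take 2.65 servings of tempeh: +5.3 mg iron for $4.64 (total $4.64, still need 0.0 mg).
Filling from the cheapest source first is optimal under one linear minimum: $4.64.

$4.64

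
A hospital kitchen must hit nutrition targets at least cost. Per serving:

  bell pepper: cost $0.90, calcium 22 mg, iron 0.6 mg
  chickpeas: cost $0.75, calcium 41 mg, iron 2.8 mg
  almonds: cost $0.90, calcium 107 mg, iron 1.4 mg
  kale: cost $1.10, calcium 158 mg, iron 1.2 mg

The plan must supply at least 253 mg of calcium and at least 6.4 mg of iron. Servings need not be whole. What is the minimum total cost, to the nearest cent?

Check every corner: each single food scaled to meet both minima, and each pair solved so both constraints bind.
bell pepper only: max(253/22, 6.4/0.6) = 11.5 servings → $10.35.
chickpeas only: max(253/41, 6.4/2.8) = 6.171 servings → $4.63.
almonds only: max(253/107, 6.4/1.4) = 4.571 servings → $4.11.
kale only: max(253/158, 6.4/1.2) = 5.333 servings → $5.87.
bell pepper + chickpeas: the both-tight solution has a negative serving — not a feasible corner.
bell pepper + almonds with both tight: 9.898 servings and 0.3293 servings → $9.20.
bell pepper + kale with both tight: 10.35 servings and 0.1608 servings → $9.49.
chickpeas + almonds with both tight: 1.365 servings and 1.841 servings → $2.68.
chickpeas + kale with both tight: 1.8 servings and 1.134 servings → $2.60.
almonds + kale: intersection lies outside the first quadrant.
So the least-cost plan costs $2.60.

$2.60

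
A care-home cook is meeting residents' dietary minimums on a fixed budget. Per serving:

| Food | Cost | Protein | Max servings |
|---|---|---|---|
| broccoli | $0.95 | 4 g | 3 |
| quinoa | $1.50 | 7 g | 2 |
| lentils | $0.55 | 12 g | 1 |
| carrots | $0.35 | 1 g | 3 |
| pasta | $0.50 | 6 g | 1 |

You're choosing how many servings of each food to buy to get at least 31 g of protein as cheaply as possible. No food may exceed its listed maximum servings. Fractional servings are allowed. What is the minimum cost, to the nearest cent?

Cost per g of protein: lentils $0.0458, pasta $0.0833, quinoa $0.2143, broccoli $0.2375, carrots $0.3500.
Take 1 serving of lentils: +12.0 g protein for $0.55 (total $0.55, still need 19.0 g).
Take 1 serving of pasta: +6.0 g protein for $0.50 (total $1.05, still need 13.0 g).
Take 1.857 servings of quinoa: +13.0 g protein for $2.79 (total $3.84, still need 0.0 g).
Filling from the cheapest source first is optimal under one linear minimum: $3.84.

$3.84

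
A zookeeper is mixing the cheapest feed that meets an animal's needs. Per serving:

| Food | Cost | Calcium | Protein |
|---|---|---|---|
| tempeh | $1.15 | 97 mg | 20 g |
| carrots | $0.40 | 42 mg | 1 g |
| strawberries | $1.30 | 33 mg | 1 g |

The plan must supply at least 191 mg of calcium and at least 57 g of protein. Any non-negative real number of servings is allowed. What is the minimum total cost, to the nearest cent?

A basic optimal solution has at most two foods positive. Try each food alone and each pair with both targets met exactly.
tempeh only: max(191/97, 57/20) = 2.85 servings → $3.28.
carrots only: max(191/42, 57/1) = 57 servings → $22.80.
strawberries only: max(191/33, 57/1) = 57 servings → $74.10.
tempeh + carrots: intersection lies outside the first quadrant.
tempeh + strawberries: intersection lies outside the first quadrant.
carrots + strawberries: the both-tight solution has a negative serving — not a feasible corner.
So the least-cost plan costs $3.28.

$3.28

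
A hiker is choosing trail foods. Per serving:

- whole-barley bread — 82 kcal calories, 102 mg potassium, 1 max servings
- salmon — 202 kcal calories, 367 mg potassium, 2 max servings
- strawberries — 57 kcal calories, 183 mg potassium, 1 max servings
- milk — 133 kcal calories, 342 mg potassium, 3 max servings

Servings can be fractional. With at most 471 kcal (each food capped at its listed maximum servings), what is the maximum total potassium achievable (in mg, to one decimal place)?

1236.3 mg

Potassium per kcal: strawberries 3.211, milk 2.571, salmon 1.817, whole-barley bread 1.244.
Take 1 serving of strawberries: uses 57 kcal, +183.0 mg potassium (running total 183.0 mg).
Take 3 servings of milk: uses 399 kcal, +1026.0 mg potassium (running total 1209.0 mg).
Take 0.07426 servings of salmon: uses 15 kcal, +27.3 mg potassium (running total 1236.3 mg).
Filling greedily by potassium-per-kcal is optimal for one linear limit, giving 1236.3 mg.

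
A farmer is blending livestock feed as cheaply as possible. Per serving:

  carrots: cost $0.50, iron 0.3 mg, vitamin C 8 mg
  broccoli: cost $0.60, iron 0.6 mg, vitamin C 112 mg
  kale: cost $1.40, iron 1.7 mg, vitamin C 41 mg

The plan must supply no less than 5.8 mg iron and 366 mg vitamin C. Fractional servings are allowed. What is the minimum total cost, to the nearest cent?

$5.02

This is a tiny linear program; its minimum lies at a vertex of the feasible set. List the vertices and price them.
carrots only: max(5.8/0.3, 366/8) = 45.75 servings → $22.88.
broccoli only: max(5.8/0.6, 366/112) = 9.667 servings → $5.80.
kale only: max(5.8/1.7, 366/41) = 8.927 servings → $12.50.
carrots + broccoli with both tight: 14.93 servings and 2.201 servings → $8.79.
carrots + kale: the both-tight solution has a negative serving — not a feasible corner.
broccoli + kale with both tight: 2.318 servings and 2.593 servings → $5.02.
Cheapest feasible corner: $5.02.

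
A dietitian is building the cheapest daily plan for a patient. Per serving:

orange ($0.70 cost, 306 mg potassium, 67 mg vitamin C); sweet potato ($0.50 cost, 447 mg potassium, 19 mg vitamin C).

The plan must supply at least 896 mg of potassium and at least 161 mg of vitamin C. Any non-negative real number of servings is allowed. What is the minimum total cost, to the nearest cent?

This is a tiny linear program; its minimum lies at a vertex of the feasible set. List the vertices and price them.
orange only: max(896/306, 161/67) = 2.928 servings → $2.05.
sweet potato only: max(896/447, 161/19) = 8.474 servings → $4.24.
orange + sweet potato with both tight: 2.276 servings and 0.4461 servings → $1.82.
The minimum over all feasible corners is $1.82.

$1.82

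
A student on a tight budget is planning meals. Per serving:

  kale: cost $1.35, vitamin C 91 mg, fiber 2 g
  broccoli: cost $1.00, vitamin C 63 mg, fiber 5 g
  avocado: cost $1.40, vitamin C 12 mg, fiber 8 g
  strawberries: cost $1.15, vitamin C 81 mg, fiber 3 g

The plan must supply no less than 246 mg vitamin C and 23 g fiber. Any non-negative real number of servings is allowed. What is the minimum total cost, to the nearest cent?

With two linear requirements the optimum uses one or two foods; enumerate the corners.
kale only: max(246/91, 23/2) = 11.5 servings → $15.53.
broccoli only: max(246/63, 23/5) = 4.6 servings → $4.60.
avocado only: max(246/12, 23/8) = 20.5 servings → $28.70.
strawberries only: max(246/81, 23/3) = 7.667 servings → $8.82.
kale + broccoli: intersection lies outside the first quadrant.
kale + avocado with both tight: 2.403 servings and 2.274 servings → $6.43.
kale + strawberries with both targets exact would need a negative amount; discard.
broccoli + avocado with both tight: 3.811 servings and 0.4932 servings → $4.50.
broccoli + strawberries: the both-tight solution has a negative serving — not a feasible corner.
avocado + strawberries with both tight: 1.838 servings and 2.765 servings → $5.75.
So the least-cost plan costs $4.50.

$4.50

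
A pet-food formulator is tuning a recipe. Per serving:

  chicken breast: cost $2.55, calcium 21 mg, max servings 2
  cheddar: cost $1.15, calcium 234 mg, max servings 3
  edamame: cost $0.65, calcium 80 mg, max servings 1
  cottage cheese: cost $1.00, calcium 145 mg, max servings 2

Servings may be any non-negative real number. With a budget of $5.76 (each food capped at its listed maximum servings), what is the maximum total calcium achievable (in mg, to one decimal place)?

Calcium per dollar: cheddar 203.5, cottage cheese 145, edamame 123.1, chicken breast 8.235.
Take 3 servings of cheddar: spends $3.45, +702.0 mg calcium (running total 702.0 mg).
Take 2 servings of cottage cheese: spends $2.00, +290.0 mg calcium (running total 992.0 mg).
Take 0.4769 servings of edamame: spends $0.31, +38.2 mg calcium (running total 1030.2 mg).
Filling greedily by calcium-per-dollar is optimal for one linear limit, giving 1030.2 mg.

1030.2 mg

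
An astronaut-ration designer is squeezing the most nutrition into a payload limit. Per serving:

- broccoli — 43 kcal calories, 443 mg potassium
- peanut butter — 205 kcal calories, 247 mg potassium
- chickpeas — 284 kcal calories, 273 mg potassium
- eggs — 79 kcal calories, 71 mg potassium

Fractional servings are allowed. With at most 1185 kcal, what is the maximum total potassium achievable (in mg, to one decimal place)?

Potassium per kcal: broccoli 10.3, peanut butter 1.205, chickpeas 0.9613, eggs 0.8987.
With no serving limits, spend the whole calories allowance on broccoli: 1185 kcal / 43 kcal × 443 mg = 12208.3 mg.

12208.3 mg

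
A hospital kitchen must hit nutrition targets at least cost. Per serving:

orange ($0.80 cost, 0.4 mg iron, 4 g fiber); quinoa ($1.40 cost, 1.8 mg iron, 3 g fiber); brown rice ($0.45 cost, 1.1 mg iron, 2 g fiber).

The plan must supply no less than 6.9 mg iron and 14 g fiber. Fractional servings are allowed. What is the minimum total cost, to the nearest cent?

$3.11

orange only: max(6.9/0.4, 14/4) = 17.25 servings → $13.80.
quinoa only: max(6.9/1.8, 14/3) = 4.667 servings → $6.53.
brown rice only: max(6.9/1.1, 14/2) = 7 servings → $3.15.
orange + quinoa with both tight: 0.75 servings and 3.667 servings → $5.73.
orange + brown rice with both tight: 0.4444 servings and 6.111 servings → $3.11.
quinoa + brown rice with both targets exact would need a negative amount; discard.
The minimum over all feasible corners is $3.11.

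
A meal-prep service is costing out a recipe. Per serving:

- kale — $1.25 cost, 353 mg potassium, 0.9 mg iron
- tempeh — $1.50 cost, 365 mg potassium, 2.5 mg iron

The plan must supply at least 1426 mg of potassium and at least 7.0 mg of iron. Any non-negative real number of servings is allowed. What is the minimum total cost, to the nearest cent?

Compare the cost at each extreme point of the feasible region.
kale only: max(1426/353, 7.0/0.9) = 7.778 servings → $9.72.
tempeh only: max(1426/365, 7.0/2.5) = 3.907 servings → $5.86.
kale + tempeh with both tight: 1.823 servings and 2.144 servings → $5.49.
Cheapest feasible corner: $5.49.

$5.49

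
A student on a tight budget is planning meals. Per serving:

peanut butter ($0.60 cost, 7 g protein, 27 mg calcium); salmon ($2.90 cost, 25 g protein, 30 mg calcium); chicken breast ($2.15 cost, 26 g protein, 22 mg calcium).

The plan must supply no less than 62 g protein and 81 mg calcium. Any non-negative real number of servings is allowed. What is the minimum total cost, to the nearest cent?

$5.16

This is a tiny linear program; its minimum lies at a vertex of the feasible set. List the vertices and price them.
peanut butter only: max(62/7, 81/27) = 8.857 servings → $5.31.
salmon only: max(62/25, 81/30) = 2.7 servings → $7.83.
chicken breast only: max(62/26, 81/22) = 3.682 servings → $7.92.
peanut butter + salmon with both tight: 0.3548 servings and 2.381 servings → $7.12.
peanut butter + chicken breast with both tight: 1.354 servings and 2.02 servings → $5.16.
salmon + chicken breast: the both-tight solution has a negative serving — not a feasible corner.
Cheapest feasible corner: $5.16.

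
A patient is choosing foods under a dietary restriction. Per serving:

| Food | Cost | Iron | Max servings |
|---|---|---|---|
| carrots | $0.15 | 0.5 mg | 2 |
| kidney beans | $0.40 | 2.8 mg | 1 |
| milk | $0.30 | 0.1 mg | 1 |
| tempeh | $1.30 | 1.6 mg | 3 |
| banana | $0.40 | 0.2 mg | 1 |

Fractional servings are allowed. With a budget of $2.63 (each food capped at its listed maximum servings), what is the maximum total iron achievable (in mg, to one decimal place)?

Iron per dollar: kidney beans 7, carrots 3.333, tempeh 1.231, banana 0.5, milk 0.3333.
Take 1 serving of kidney beans: spends $0.40, +2.8 mg iron (running total 2.8 mg).
Take 2 servings of carrots: spends $0.30, +1.0 mg iron (running total 3.8 mg).
Take 1.485 servings of tempeh: spends $1.93, +2.4 mg iron (running total 6.2 mg).
Greedy by best ratio exhausts the cost allowance optimally: 6.2 mg.

6.2 mg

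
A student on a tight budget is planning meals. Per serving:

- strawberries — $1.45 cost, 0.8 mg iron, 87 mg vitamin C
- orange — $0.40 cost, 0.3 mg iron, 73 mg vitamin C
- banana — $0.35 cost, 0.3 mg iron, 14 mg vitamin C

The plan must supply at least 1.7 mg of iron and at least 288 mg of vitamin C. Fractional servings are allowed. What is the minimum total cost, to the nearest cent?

$2.16

At the optimum either one food covers both requirements or two foods hit both targets exactly; no other combination can be cheaper.
strawberries only: max(1.7/0.8, 288/87) = 3.31 servings → $4.80.
orange only: max(1.7/0.3, 288/73) = 5.667 servings → $2.27.
banana only: max(1.7/0.3, 288/14) = 20.57 servings → $7.20.
strawberries + orange with both tight: 1.167 servings and 2.554 servings → $2.71.
strawberries + banana: intersection lies outside the first quadrant.
orange + banana with both tight: 3.537 servings and 2.13 servings → $2.16.
Cheapest feasible corner: $2.16.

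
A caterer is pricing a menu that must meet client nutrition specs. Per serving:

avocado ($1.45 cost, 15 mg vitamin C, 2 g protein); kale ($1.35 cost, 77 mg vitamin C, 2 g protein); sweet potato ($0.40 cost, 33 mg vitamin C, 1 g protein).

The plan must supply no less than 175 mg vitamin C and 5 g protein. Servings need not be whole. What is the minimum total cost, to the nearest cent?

Compare the cost at each extreme point of the feasible region.
avocado only: max(175/15, 5/2) = 11.67 servings → $16.92.
kale only: max(175/77, 5/2) = 2.5 servings → $3.38.
sweet potato only: max(175/33, 5/1) = 5.303 servings → $2.12.
avocado + kale with both tight: 0.2823 servings and 2.218 servings → $3.40.
avocado + sweet potato: the both-tight solution has a negative serving — not a feasible corner.
kale + sweet potato with both tight: 0.9091 servings and 3.182 servings → $2.50.
Cheapest feasible corner: $2.12.

$2.12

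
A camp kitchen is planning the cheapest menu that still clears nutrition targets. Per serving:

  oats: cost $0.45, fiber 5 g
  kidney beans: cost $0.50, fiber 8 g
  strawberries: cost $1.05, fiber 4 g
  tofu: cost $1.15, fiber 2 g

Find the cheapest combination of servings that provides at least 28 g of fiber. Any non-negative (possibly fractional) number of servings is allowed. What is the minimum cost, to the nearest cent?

Cost per g of fiber: kidney beans $0.0625, oats $0.0900, strawberries $0.2625, tofu $0.5750.
With no serving limits, use only kidney beans: 28 g / 8 g = 3.5 servings × $0.50 = $1.75.

$1.75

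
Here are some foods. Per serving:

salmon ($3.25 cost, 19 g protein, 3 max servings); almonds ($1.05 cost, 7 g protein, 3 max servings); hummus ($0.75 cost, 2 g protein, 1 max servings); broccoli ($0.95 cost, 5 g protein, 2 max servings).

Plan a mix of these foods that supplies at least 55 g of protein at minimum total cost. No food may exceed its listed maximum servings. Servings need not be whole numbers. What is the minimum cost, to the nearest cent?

Cost per g of protein: almonds $0.1500, salmon $0.1711, broccoli $0.1900, hummus $0.3750.
Take 3 servings of almonds: +21.0 g protein for $3.15 (total $3.15, still need 34.0 g).
Take 1.789 servings of salmon: +34.0 g protein for $5.82 (total $8.97, still need 0.0 g).
Filling from the cheapest source first is optimal under one linear minimum: $8.97.

$8.97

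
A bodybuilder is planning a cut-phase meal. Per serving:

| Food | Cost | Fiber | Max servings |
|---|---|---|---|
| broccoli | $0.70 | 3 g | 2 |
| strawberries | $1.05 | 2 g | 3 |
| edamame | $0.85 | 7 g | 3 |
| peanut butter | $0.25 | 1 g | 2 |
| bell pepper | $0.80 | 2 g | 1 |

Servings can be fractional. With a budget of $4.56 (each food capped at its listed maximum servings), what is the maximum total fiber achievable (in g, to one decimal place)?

Fiber per dollar: edamame 8.235, broccoli 4.286, peanut butter 4, bell pepper 2.5, strawberries 1.905.
Take 3 servings of edamame: spends $2.55, +21.0 g fiber (running total 21.0 g).
Take 2 servings of broccoli: spends $1.40, +6.0 g fiber (running total 27.0 g).
Take 2 servings of peanut butter: spends $0.50, +2.0 g fiber (running total 29.0 g).
Take 0.1375 servings of bell pepper: spends $0.11, +0.3 g fiber (running total 29.3 g).
Filling greedily by fiber-per-dollar is optimal for one linear limit, giving 29.3 g.

29.3 g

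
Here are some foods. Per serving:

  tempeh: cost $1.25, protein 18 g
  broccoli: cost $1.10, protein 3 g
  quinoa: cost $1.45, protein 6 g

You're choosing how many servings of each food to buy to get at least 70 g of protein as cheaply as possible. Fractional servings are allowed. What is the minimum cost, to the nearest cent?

$4.86

Cost per g of protein: tempeh $0.0694, quinoa $0.2417, broccoli $0.3667.
With no serving limits, use only tempeh: 70 g / 18 g = 3.889 servings × $1.25 = $4.86.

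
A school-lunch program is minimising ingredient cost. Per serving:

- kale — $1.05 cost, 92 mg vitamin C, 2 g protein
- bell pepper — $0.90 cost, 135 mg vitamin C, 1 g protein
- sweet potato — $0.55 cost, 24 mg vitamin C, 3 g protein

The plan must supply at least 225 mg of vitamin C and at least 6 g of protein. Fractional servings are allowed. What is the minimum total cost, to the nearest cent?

$2.10

The cheapest plan sits at a corner of the feasible region — with two constraints it uses at most two foods.
kale only: max(225/92, 6/2) = 3 servings → $3.15.
bell pepper only: max(225/135, 6/1) = 6 servings → $5.40.
sweet potato only: max(225/24, 6/3) = 9.375 servings → $5.16.
kale + bell pepper: intersection lies outside the first quadrant.
kale + sweet potato with both tight: 2.329 servings and 0.4474 servings → $2.69.
bell pepper + sweet potato with both tight: 1.394 servings and 1.535 servings → $2.10.
Cheapest feasible corner: $2.10.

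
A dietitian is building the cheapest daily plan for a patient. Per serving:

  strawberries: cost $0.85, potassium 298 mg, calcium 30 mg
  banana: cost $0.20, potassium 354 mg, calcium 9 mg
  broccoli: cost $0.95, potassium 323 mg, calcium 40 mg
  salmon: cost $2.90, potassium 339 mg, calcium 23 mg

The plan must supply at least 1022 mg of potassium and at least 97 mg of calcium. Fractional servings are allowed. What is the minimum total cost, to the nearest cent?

$2.16

A basic optimal solution has at most two foods positive. Try each food alone and each pair with both targets met exactly.
strawberries only: max(1022/298, 97/30) = 3.43 servings → $2.92.
banana only: max(1022/354, 97/9) = 10.78 servings → $2.16.
broccoli only: max(1022/323, 97/40) = 3.164 servings → $3.01.
salmon only: max(1022/339, 97/23) = 4.217 servings → $12.23.
strawberries + banana with both tight: 3.167 servings and 0.221 servings → $2.74.
strawberries + broccoli: intersection lies outside the first quadrant.
strawberries + salmon with both tight: 2.828 servings and 0.529 servings → $3.94.
banana + broccoli with both tight: 0.8486 servings and 2.234 servings → $2.29.
banana + salmon: the both-tight solution has a negative serving — not a feasible corner.
broccoli + salmon with both tight: 1.529 servings and 1.557 servings → $5.97.
Cheapest feasible corner: $2.16.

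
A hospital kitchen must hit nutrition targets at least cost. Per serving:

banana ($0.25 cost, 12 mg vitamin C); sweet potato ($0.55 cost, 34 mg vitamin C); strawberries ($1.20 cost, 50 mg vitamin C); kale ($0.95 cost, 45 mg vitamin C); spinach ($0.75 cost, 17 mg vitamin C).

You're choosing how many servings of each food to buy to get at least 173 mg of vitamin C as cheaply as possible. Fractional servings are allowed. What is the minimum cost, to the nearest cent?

$2.80

Cost per mg of vitamin C: sweet potato $0.0162, banana $0.0208, kale $0.0211, strawberries $0.0240, spinach $0.0441.
With no serving limits, use only sweet potato: 173 mg / 34 mg = 5.088 servings × $0.55 = $2.80.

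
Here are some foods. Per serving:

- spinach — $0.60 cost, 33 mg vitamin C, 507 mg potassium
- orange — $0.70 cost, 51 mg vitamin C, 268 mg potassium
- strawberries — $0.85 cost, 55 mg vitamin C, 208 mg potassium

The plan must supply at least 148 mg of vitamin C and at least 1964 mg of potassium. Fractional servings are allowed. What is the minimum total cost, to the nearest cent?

$2.55

An LP optimum is at a vertex; with two nutrient constraints at most two foods are used. Check each candidate.
spinach only: max(148/33, 1964/507) = 4.485 servings → $2.69.
orange only: max(148/51, 1964/268) = 7.328 servings → $5.13.
strawberries only: max(148/55, 1964/208) = 9.442 servings → $8.03.
spinach + orange with both tight: 3.556 servings and 0.601 servings → $2.55.
spinach + strawberries with both tight: 3.674 servings and 0.4864 servings → $2.62.
orange + strawberries: the both-tight solution has a negative serving — not a feasible corner.
Cheapest feasible corner: $2.55.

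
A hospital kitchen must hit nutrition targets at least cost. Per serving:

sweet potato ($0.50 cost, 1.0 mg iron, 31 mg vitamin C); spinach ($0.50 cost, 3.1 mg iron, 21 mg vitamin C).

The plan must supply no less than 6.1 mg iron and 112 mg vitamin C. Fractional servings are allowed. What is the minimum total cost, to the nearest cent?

For a min-cost LP with two ≥-constraints, a basic feasible solution has at most two positive variables.
sweet potato only: max(6.1/1.0, 112/31) = 6.1 servings → $3.05.
spinach only: max(6.1/3.1, 112/21) = 5.333 servings → $2.67.
sweet potato + spinach with both tight: 2.917 servings and 1.027 servings → $1.97.
So the least-cost plan costs $1.97.

$1.97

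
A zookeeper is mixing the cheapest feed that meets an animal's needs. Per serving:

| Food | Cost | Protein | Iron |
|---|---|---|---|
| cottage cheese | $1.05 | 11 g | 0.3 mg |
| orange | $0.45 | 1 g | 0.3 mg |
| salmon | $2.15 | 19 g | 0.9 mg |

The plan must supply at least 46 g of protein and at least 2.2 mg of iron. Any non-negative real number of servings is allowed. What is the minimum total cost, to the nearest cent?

The cheapest plan sits at a corner of the feasible region — with two constraints it uses at most two foods.
cottage cheese only: max(46/11, 2.2/0.3) = 7.333 servings → $7.70.
orange only: max(46/1, 2.2/0.3) = 46 servings → $20.70.
salmon only: max(46/19, 2.2/0.9) = 2.444 servings → $5.26.
cottage cheese + orange with both tight: 3.867 servings and 3.467 servings → $5.62.
cottage cheese + salmon: intersection lies outside the first quadrant.
orange + salmon with both tight: 0.08333 servings and 2.417 servings → $5.23.
So the least-cost plan costs $5.23.

$5.23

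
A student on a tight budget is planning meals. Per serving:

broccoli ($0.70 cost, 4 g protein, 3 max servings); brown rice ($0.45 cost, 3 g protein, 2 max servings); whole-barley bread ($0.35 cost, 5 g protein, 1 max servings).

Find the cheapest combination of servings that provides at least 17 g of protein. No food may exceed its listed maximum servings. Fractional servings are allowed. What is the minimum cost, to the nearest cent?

Cost per g of protein: whole-barley bread $0.0700, brown rice $0.1500, broccoli $0.1750.
Take 1 serving of whole-barley bread: +5.0 g protein for $0.35 (total $0.35, still need 12.0 g).
Take 2 servings of brown rice: +6.0 g protein for $0.90 (total $1.25, still need 6.0 g).
Take 1.5 servings of broccoli: +6.0 g protein for $1.05 (total $2.30, still need 0.0 g).
Filling from the cheapest source first is optimal under one linear minimum: $2.30.

$2.30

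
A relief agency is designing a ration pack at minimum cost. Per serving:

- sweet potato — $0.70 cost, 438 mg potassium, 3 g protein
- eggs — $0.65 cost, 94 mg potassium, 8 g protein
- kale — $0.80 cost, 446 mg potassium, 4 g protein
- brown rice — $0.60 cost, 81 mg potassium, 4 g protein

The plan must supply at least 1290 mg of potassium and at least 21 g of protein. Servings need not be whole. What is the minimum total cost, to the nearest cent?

$2.89

sweet potato only: max(1290/438, 21/3) = 7 servings → $4.90.
eggs only: max(1290/94, 21/8) = 13.72 servings → $8.92.
kale only: max(1290/446, 21/4) = 5.25 servings → $4.20.
brown rice only: max(1290/81, 21/4) = 15.93 servings → $9.56.
sweet potato + eggs with both tight: 2.59 servings and 1.654 servings → $2.89.
sweet potato + kale with both targets exact would need a negative amount; discard.
sweet potato + brown rice with both tight: 2.292 servings and 3.531 servings → $3.72.
eggs + kale with both tight: 1.318 servings and 2.615 servings → $2.95.
eggs + brown rice: the both-tight solution has a negative serving — not a feasible corner.
kale + brown rice with both tight: 2.369 servings and 2.881 servings → $3.62.
The minimum over all feasible corners is $2.89.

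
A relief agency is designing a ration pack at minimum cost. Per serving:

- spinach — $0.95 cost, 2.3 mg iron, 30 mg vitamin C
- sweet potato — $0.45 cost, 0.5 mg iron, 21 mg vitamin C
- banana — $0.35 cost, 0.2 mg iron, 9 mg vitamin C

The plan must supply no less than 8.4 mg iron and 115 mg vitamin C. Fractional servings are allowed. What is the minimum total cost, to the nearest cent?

$3.56

A basic optimal solution has at most two foods positive. Try each food alone and each pair with both targets met exactly.
spinach only: max(8.4/2.3, 115/30) = 3.833 servings → $3.64.
sweet potato only: max(8.4/0.5, 115/21) = 16.8 servings → $7.56.
banana only: max(8.4/0.2, 115/9) = 42 servings → $14.70.
spinach + sweet potato with both tight: 3.571 servings and 0.3754 servings → $3.56.
spinach + banana with both tight: 3.578 servings and 0.8503 servings → $3.70.
sweet potato + banana: intersection lies outside the first quadrant.
So the least-cost plan costs $3.56.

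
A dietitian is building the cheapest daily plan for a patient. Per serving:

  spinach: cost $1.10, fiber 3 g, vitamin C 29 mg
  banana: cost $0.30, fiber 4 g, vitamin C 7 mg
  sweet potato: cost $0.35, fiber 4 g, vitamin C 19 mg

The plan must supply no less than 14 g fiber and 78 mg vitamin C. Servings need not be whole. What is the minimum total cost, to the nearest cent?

$1.44

Check every corner: each single food scaled to meet both minima, and each pair solved so both constraints bind.
spinach only: max(14/3, 78/29) = 4.667 servings → $5.13.
banana only: max(14/4, 78/7) = 11.14 servings → $3.34.
sweet potato only: max(14/4, 78/19) = 4.105 servings → $1.44.
spinach + banana with both tight: 2.253 servings and 1.811 servings → $3.02.
spinach + sweet potato with both tight: 0.7797 servings and 2.915 servings → $1.88.
banana + sweet potato with both targets exact would need a negative amount; discard.
Cheapest feasible corner: $1.44.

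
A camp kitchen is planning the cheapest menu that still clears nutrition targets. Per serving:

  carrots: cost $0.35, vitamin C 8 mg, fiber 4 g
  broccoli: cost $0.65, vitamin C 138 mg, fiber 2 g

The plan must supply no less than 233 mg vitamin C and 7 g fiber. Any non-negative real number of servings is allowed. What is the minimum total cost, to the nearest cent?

$1.39

carrots only: max(233/8, 7/4) = 29.12 servings → $10.19.
broccoli only: max(233/138, 7/2) = 3.5 servings → $2.27.
carrots + broccoli with both tight: 0.9328 servings and 1.634 servings → $1.39.
The minimum over all feasible corners is $1.39.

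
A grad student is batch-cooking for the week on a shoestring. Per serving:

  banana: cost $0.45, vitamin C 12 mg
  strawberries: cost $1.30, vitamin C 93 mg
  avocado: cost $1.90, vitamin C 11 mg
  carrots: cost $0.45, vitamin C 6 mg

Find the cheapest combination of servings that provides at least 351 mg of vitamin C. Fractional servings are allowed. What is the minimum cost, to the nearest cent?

$4.91

Cost per mg of vitamin C: strawberries $0.0140, banana $0.0375, carrots $0.0750, avocado $0.1727.
With no serving limits, use only strawberries: 351 mg / 93 mg = 3.774 servings × $1.30 = $4.91.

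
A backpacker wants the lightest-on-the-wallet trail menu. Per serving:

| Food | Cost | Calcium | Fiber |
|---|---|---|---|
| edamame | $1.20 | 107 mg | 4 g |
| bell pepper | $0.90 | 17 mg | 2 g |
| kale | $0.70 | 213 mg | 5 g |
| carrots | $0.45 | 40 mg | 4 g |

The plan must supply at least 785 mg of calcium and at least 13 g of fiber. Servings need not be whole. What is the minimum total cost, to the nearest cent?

$2.58

A basic optimal solution has at most two foods positive. Try each food alone and each pair with both targets met exactly.
edamame only: max(785/107, 13/4) = 7.336 servings → $8.80.
bell pepper only: max(785/17, 13/2) = 46.18 servings → $41.56.
kale only: max(785/213, 13/5) = 3.685 servings → $2.58.
carrots only: max(785/40, 13/4) = 19.62 servings → $8.83.
edamame + bell pepper: the both-tight solution has a negative serving — not a feasible corner.
edamame + kale with both targets exact would need a negative amount; discard.
edamame + carrots with both targets exact would need a negative amount; discard.
bell pepper + kale: the both-tight solution has a negative serving — not a feasible corner.
bell pepper + carrots with both targets exact would need a negative amount; discard.
kale + carrots with both targets exact would need a negative amount; discard.
Cheapest feasible corner: $2.58.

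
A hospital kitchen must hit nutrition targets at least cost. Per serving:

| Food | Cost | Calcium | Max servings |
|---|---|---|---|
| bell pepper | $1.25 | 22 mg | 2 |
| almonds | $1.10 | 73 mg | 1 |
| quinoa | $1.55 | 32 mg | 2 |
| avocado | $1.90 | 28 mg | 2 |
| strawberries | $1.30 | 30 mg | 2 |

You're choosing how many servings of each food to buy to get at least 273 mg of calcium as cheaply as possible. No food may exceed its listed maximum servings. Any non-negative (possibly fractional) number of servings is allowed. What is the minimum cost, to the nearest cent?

$11.47

Cost per mg of calcium: almonds $0.0151, strawberries $0.0433, quinoa $0.0484, bell pepper $0.0568, avocado $0.0679.
Take 1 serving of almonds: +73.0 mg calcium for $1.10 (total $1.10, still need 200.0 mg).
Take 2 servings of strawberries: +60.0 mg calcium for $2.60 (total $3.70, still need 140.0 mg).
Take 2 servings of quinoa: +64.0 mg calcium for $3.10 (total $6.80, still need 76.0 mg).
Take 2 servings of bell pepper: +44.0 mg calcium for $2.50 (total $9.30, still need 32.0 mg).
Take 1.143 servings of avocado: +32.0 mg calcium for $2.17 (total $11.47, still need 0.0 mg).
Filling from the cheapest source first is optimal under one linear minimum: $11.47.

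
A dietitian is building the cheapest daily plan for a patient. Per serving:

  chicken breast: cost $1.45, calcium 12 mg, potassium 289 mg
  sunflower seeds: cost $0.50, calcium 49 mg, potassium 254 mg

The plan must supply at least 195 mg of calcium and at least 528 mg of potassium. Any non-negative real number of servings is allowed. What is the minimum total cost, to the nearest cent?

$1.99

At the optimum either one food covers both requirements or two foods hit both targets exactly; no other combination can be cheaper.
chicken breast only: max(195/12, 528/289) = 16.25 servings → $23.56.
sunflower seeds only: max(195/49, 528/254) = 3.98 servings → $1.99.
chicken breast + sunflower seeds: the both-tight solution has a negative serving — not a feasible corner.
So the least-cost plan costs $1.99.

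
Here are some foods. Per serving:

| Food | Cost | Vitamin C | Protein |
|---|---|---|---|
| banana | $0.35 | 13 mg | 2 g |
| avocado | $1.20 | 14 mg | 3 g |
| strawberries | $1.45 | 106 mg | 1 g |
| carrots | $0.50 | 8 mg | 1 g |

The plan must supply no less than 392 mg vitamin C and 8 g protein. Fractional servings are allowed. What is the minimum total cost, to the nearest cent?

$5.76

This is a tiny linear program; its minimum lies at a vertex of the feasible set. List the vertices and price them.
banana only: max(392/13, 8/2) = 30.15 servings → $10.55.
avocado only: max(392/14, 8/3) = 28 servings → $33.60.
strawberries only: max(392/106, 8/1) = 8 servings → $11.60.
carrots only: max(392/8, 8/1) = 49 servings → $24.50.
banana + avocado with both targets exact would need a negative amount; discard.
banana + strawberries with both tight: 2.291 servings and 3.417 servings → $5.76.
banana + carrots: the both-tight solution has a negative serving — not a feasible corner.
avocado + strawberries with both tight: 1.5 servings and 3.5 servings → $6.88.
avocado + carrots with both targets exact would need a negative amount; discard.
strawberries + carrots with both tight: 3.347 servings and 4.653 servings → $7.18.
The minimum over all feasible corners is $5.76.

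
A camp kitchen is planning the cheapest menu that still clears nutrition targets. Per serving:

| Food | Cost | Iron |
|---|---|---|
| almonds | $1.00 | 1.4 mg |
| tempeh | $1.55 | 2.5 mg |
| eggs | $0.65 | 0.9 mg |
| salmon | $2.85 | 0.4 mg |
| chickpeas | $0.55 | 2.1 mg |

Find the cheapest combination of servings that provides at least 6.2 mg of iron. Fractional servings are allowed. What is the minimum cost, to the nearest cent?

$1.62

Cost per mg of iron: chickpeas $0.2619, tempeh $0.6200, almonds $0.7143, eggs $0.7222, salmon $7.1250.
With no serving limits, use only chickpeas: 6.2 mg / 2.1 mg = 2.952 servings × $0.55 = $1.62.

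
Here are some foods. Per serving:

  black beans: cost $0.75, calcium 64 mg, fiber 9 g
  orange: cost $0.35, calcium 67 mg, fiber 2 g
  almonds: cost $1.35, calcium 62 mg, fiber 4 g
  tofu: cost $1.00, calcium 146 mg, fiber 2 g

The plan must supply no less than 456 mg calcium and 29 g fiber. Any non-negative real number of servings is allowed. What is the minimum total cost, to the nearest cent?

Check every corner: each single food scaled to meet both minima, and each pair solved so both constraints bind.
black beans only: max(456/64, 29/9) = 7.125 servings → $5.34.
orange only: max(456/67, 29/2) = 14.5 servings → $5.08.
almonds only: max(456/62, 29/4) = 7.355 servings → $9.93.
tofu only: max(456/146, 29/2) = 14.5 servings → $14.50.
black beans + orange with both tight: 2.171 servings and 4.733 servings → $3.28.
black beans + almonds with both targets exact would need a negative amount; discard.
black beans + tofu with both tight: 2.801 servings and 1.895 servings → $4.00.
orange + almonds with both tight: 0.1806 servings and 7.16 servings → $9.73.
orange + tofu: the both-tight solution has a negative serving — not a feasible corner.
almonds + tofu with both tight: 7.222 servings and 0.05652 servings → $9.81.
So the least-cost plan costs $3.28.

$3.28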